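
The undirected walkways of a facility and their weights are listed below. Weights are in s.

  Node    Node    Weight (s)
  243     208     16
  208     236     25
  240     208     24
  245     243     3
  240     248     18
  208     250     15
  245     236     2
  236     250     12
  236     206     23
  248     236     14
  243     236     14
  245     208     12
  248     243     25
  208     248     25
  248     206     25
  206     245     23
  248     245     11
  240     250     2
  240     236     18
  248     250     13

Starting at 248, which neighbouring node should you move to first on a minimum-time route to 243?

245

Enumerating some paths:
248 - 245 - 236 - 243: 11+2+14 = 27
248 - 243: 25 = 25
248 - 245 - 243: 11+3 = 14
248 - 236 - 245 - 243: 14+2+3 = 19
Cheapest is 248 - 245 - 243 at 14 s.
So from 248 the first move is to 245.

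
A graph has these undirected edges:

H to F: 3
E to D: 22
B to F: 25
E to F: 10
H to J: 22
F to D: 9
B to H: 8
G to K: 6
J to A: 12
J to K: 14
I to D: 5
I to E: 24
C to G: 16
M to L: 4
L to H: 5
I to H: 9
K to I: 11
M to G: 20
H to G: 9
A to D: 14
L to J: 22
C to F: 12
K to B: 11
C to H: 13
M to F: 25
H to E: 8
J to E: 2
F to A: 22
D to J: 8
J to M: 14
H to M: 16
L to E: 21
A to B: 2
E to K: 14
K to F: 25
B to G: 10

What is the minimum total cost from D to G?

21

Compare a few routes:
D - F - H - G: 9+3+9 = 21
D - I - K - G: 5+11+6 = 22
D - I - H - G: 5+9+9 = 23
Cheapest is D - F - H - G at 21.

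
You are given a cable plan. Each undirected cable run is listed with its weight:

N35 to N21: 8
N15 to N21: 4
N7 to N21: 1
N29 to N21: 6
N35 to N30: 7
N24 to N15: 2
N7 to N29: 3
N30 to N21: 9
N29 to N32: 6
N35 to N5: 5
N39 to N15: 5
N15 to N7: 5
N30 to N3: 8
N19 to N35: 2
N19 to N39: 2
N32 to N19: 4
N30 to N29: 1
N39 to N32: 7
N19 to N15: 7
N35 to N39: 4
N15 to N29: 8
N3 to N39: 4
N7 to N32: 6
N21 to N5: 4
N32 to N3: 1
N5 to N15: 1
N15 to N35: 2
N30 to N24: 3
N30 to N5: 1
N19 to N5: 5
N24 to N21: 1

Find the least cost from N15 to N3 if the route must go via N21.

11

Shortest N15→N21: N15 → N24 → N21 = 3
Best N21 to N3: N21 → N7 → N32 → N3 costing 8
Total via N21: 3 + 8 = 11.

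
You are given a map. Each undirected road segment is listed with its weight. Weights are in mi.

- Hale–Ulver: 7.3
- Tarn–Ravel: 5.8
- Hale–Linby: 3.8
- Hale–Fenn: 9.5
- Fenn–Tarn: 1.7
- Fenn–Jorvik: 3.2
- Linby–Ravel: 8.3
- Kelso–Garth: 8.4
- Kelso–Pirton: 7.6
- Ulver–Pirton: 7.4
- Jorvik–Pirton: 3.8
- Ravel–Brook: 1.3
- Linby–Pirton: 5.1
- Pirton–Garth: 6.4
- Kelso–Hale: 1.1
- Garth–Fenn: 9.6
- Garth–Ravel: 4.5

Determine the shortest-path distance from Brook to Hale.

Shortest distances from Brook:
Brook: 0
Ravel: 1.3  (via Brook)
Garth: 5.8  (via Ravel)
Tarn: 7.1  (via Ravel)
Fenn: 8.8  (via Tarn)
Linby: 9.6  (via Ravel)
Jorvik: 12  (via Fenn)
Pirton: 12.2  (via Garth)
Hale: 13.4  (via Linby)
Shortest route: Brook–Ravel–Linby–Hale = 13.4 mi.

13.4 mi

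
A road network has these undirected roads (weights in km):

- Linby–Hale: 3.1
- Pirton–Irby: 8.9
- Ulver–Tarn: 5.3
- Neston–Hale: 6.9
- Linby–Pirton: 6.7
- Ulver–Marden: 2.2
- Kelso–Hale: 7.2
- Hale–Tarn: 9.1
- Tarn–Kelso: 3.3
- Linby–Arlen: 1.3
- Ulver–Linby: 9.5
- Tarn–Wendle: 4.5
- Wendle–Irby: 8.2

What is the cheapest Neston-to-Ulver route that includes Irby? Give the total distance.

Shortest Neston→Irby: Neston–Hale–Linby–Pirton–Irby = 25.6
Best Irby to Ulver: Irby–Wendle–Tarn–Ulver costing 18
Total via Irby: 25.6 + 18 = 43.6 km.

43.6 km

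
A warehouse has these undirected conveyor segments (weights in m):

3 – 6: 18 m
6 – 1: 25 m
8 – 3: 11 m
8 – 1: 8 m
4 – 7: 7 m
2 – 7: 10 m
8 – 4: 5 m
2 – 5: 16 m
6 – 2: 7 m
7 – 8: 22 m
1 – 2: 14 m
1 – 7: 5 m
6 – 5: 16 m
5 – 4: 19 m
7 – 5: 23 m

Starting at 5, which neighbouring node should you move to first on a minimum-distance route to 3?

6

Enumerating some paths:
5 - 4 - 8 - 3: 19+5+11 = 35
5 - 6 - 3: 16+18 = 34
Cheapest is 5 - 6 - 3 at 34 m.
So from 5 the first move is to 6.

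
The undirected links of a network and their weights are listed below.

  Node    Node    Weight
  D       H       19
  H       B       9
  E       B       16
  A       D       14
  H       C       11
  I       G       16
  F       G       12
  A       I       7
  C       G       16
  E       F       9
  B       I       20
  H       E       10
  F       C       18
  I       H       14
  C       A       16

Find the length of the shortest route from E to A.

Enumerating some paths:
E → H → C → A: 10+11+16 = 37
E → H → I → A: 10+14+7 = 31
E → B → I → A: 16+20+7 = 43
The minimum is 31 via E → H → I → A.

31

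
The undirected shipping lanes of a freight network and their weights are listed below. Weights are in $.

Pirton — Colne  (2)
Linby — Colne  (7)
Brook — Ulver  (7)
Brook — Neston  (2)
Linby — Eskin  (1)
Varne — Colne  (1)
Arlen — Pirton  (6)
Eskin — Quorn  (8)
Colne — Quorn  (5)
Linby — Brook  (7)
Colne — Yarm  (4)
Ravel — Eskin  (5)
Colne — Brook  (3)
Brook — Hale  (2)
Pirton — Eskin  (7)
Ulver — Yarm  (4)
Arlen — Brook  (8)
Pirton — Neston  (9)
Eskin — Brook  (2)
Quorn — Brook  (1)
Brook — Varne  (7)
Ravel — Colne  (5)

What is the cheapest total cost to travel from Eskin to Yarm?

Settle nodes by increasing distance from Eskin:
Eskin: 0
Linby: 1  (via Eskin)
Brook: 2  (via Eskin)
Quorn: 3  (via Brook)
Neston: 4  (via Brook)
Hale: 4  (via Brook)
Colne: 5  (via Brook)
Ravel: 5  (via Eskin)
Varne: 6  (via Colne)
Pirton: 7  (via Eskin)
Ulver: 9  (via Brook)
Yarm: 9  (via Colne)
Shortest route: Eskin → Brook → Colne → Yarm = $9.

$9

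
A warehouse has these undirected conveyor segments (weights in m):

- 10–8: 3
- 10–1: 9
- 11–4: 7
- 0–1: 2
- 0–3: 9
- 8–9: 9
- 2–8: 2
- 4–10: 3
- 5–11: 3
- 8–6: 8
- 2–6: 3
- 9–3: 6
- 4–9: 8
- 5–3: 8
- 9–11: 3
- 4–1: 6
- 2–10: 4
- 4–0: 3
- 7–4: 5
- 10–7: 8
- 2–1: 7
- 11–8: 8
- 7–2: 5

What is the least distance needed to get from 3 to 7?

Settle nodes by increasing distance from 3:
3: 0
9: 6  (via 3)
5: 8  (via 3)
0: 9  (via 3)
11: 9  (via 9)
1: 11  (via 0)
4: 12  (via 0)
8: 15  (via 9)
10: 15  (via 4)
2: 17  (via 8)
7: 17  (via 4)
Shortest route: 3–0–4–7 = 17 m.

17 m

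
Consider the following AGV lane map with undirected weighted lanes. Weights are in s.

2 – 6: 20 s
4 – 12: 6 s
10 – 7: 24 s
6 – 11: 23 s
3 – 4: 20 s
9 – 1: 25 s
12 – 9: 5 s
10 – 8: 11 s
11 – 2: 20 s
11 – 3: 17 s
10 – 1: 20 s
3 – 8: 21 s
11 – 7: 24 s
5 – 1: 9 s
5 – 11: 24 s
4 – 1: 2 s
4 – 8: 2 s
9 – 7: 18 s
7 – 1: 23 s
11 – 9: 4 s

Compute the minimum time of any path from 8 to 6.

40 s

Settle nodes by increasing distance from 8:
8: 0
4: 2  (via 8)
1: 4  (via 4)
12: 8  (via 4)
10: 11  (via 8)
5: 13  (via 1)
9: 13  (via 12)
11: 17  (via 9)
3: 21  (via 8)
7: 27  (via 1)
2: 37  (via 11)
6: 40  (via 11)
Shortest route: 8–4–12–9–11–6 = 40 s.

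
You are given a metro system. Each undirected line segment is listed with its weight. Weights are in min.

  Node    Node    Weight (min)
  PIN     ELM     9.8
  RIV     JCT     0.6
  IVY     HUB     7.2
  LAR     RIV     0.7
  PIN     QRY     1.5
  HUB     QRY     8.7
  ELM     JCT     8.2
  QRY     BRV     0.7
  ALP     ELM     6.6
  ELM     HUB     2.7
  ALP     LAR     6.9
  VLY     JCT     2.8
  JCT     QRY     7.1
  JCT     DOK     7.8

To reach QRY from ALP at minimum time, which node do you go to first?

Candidate routes:
ALP - ELM - PIN - QRY: 6.6+9.8+1.5 = 17.9
ALP - LAR - RIV - JCT - QRY: 6.9+0.7+0.6+7.1 = 15.3
ALP - ELM - HUB - QRY: 6.6+2.7+8.7 = 18
Cheapest is ALP - LAR - RIV - JCT - QRY at 15.3 min.
So from ALP the first move is to LAR.

LAR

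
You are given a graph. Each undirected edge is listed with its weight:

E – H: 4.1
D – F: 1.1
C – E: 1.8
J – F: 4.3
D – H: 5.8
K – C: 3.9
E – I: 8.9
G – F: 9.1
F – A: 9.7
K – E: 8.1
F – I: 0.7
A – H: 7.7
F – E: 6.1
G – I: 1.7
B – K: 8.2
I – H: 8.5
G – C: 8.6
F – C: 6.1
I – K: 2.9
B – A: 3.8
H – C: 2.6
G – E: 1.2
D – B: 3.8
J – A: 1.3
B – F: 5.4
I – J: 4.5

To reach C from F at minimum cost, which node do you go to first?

Enumerating some paths:
F → I → G → E → C: 0.7+1.7+1.2+1.8 = 5.4
F → C: 6.1 = 6.1
F → I → K → C: 0.7+2.9+3.9 = 7.5
F → E → C: 6.1+1.8 = 7.9
Cheapest is F → I → G → E → C at 5.4.
So from F the first move is to I.

I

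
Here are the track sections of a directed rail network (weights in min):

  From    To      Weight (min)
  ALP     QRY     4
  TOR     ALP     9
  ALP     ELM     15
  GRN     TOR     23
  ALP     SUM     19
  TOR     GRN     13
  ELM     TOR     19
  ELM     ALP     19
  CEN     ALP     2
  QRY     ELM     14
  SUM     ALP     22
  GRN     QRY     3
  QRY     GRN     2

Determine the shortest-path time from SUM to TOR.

51 min

Running Dijkstra from SUM:
SUM: 0
ALP: 22  (via SUM)
QRY: 26  (via ALP)
GRN: 28  (via QRY)
ELM: 37  (via ALP)
TOR: 51  (via GRN)
Shortest route: SUM–ALP–QRY–GRN–TOR = 51 min.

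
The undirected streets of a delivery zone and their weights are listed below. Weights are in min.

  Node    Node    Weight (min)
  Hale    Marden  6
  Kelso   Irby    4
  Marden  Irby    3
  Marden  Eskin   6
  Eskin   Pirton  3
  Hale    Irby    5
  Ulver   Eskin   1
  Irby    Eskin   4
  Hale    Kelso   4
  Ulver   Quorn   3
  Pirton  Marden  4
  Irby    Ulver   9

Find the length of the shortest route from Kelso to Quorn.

Running Dijkstra from Kelso:
Kelso: 0
Irby: 4  (via Kelso)
Hale: 4  (via Kelso)
Marden: 7  (via Irby)
Eskin: 8  (via Irby)
Ulver: 9  (via Eskin)
Pirton: 11  (via Marden)
Quorn: 12  (via Ulver)
Shortest route: Kelso–Irby–Eskin–Ulver–Quorn = 12 min.

12 min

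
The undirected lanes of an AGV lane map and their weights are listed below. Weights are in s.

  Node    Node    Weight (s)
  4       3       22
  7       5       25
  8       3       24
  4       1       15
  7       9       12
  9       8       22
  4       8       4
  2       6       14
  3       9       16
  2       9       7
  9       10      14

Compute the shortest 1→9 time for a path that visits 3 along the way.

53 s

Shortest 1→3: 1 → 4 → 3 = 37
Shortest 3→9: 3 → 9 = 16
Total via 3: 37 + 16 = 53 s.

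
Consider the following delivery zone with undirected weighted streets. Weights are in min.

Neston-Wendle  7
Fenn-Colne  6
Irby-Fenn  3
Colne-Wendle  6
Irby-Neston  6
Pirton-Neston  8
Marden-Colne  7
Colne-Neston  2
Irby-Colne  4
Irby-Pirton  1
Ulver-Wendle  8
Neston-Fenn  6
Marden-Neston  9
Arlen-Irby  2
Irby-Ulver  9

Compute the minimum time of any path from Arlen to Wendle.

12 min

Candidate routes:
Arlen - Irby - Neston - Wendle: 2+6+7 = 15
Arlen - Irby - Colne - Wendle: 2+4+6 = 12
Arlen - Irby - Colne - Neston - Wendle: 2+4+2+7 = 15
Cheapest is Arlen - Irby - Colne - Wendle at 12 min.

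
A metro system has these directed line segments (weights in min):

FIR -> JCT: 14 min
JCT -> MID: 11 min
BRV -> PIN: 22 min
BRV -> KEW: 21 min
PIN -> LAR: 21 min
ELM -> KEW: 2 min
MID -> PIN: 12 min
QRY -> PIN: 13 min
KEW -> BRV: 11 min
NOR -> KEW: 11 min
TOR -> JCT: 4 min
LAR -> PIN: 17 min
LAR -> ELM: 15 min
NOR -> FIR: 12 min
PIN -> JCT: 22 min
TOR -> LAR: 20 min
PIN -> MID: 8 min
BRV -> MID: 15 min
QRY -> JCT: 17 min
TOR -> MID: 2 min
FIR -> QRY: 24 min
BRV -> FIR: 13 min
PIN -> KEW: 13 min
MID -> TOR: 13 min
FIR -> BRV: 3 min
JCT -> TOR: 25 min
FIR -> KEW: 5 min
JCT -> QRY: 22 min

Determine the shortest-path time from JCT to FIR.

60 min

Enumerating some paths:
JCT - MID - PIN - KEW - BRV - FIR: 11+12+13+11+13 = 60
JCT - QRY - PIN - KEW - BRV - FIR: 22+13+13+11+13 = 72
JCT - TOR - MID - PIN - KEW - BRV - FIR: 25+2+12+13+11+13 = 76
JCT - MID - PIN - LAR - ELM - KEW - BRV - FIR: 11+12+21+15+2+11+13 = 85
Cheapest is JCT - MID - PIN - KEW - BRV - FIR at 60 min.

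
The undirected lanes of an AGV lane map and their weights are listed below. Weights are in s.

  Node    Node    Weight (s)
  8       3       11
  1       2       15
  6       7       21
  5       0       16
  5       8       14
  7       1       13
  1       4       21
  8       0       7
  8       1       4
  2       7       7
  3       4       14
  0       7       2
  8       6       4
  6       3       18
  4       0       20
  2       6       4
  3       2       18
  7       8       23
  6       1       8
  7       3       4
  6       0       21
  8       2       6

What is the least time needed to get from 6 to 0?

Enumerating some paths:
6 - 2 - 7 - 0: 4+7+2 = 13
6 - 2 - 8 - 0: 4+6+7 = 17
6 - 8 - 0: 4+7 = 11
The minimum is 11 s via 6 - 8 - 0.

11 s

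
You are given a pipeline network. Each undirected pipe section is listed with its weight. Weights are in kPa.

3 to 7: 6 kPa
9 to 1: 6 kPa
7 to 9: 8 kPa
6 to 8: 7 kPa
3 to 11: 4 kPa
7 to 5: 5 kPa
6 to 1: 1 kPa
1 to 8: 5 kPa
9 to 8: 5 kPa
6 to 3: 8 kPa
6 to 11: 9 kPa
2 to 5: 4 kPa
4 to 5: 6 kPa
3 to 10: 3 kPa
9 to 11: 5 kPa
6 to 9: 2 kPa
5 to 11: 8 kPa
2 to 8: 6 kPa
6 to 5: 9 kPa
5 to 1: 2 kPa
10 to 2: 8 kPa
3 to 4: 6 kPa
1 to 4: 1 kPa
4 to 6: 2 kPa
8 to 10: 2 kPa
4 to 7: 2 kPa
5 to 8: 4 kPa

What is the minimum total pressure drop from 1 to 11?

8 kPa

Settle nodes by increasing distance from 1:
1: 0
4: 1  (via 1)
6: 1  (via 1)
5: 2  (via 1)
7: 3  (via 4)
9: 3  (via 6)
8: 5  (via 1)
2: 6  (via 5)
3: 7  (via 4)
10: 7  (via 8)
11: 8  (via 9)
Shortest route: 1 → 6 → 9 → 11 = 8 kPa.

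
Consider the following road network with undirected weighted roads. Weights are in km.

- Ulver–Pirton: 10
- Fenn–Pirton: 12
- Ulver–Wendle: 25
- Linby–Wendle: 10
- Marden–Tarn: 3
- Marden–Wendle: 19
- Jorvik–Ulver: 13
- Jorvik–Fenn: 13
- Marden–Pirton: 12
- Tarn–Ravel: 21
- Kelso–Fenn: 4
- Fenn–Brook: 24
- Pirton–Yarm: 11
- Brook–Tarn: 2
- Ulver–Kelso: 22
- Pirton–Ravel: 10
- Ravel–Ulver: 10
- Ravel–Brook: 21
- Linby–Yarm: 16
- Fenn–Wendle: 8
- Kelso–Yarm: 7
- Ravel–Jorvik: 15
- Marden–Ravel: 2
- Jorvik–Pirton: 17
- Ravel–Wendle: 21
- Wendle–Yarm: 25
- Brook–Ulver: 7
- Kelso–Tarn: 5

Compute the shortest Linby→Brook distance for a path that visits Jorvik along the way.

Shortest Linby→Jorvik: Linby → Wendle → Fenn → Jorvik = 31
Shortest Jorvik→Brook: Jorvik → Ulver → Brook = 20
Total via Jorvik: 31 + 20 = 51 km.

51 km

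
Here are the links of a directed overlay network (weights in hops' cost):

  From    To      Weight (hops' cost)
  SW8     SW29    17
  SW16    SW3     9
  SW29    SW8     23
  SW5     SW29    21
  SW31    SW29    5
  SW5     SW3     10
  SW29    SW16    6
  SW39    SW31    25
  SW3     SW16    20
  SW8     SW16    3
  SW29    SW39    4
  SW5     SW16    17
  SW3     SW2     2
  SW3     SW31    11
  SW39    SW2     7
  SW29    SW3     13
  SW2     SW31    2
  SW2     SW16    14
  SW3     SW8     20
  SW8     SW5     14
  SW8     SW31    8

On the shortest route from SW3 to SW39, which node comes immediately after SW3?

Candidate routes:
SW3–SW2–SW31–SW29–SW39: 2+2+5+4 = 13
SW3–SW31–SW29–SW39: 11+5+4 = 20
Cheapest is SW3–SW2–SW31–SW29–SW39 at 13 hops' cost.
So from SW3 the first move is to SW2.

SW2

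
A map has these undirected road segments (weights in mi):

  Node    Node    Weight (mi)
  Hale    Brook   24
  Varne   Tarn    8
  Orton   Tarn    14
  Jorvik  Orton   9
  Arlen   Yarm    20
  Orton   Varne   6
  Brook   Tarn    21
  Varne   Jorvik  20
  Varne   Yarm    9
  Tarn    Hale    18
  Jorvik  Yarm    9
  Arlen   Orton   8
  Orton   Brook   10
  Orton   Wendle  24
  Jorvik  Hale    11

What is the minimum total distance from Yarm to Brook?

25 mi

Candidate routes:
Yarm–Arlen–Orton–Brook: 20+8+10 = 38
Yarm–Varne–Tarn–Brook: 9+8+21 = 38
Yarm–Varne–Orton–Brook: 9+6+10 = 25
Yarm–Jorvik–Orton–Brook: 9+9+10 = 28
The minimum is 25 mi via Yarm–Varne–Orton–Brook.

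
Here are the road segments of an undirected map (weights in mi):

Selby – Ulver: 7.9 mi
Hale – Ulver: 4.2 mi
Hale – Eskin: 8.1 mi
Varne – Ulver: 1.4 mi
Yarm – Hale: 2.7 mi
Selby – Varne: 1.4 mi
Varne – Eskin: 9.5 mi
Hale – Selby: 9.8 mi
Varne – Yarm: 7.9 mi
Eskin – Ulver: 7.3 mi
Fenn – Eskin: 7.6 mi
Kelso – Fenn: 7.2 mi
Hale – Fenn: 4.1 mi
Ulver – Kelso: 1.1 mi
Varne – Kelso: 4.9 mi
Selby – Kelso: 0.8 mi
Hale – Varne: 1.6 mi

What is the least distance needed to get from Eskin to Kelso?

Running Dijkstra from Eskin:
Eskin: 0
Ulver: 7.3  (via Eskin)
Fenn: 7.6  (via Eskin)
Hale: 8.1  (via Eskin)
Kelso: 8.4  (via Ulver)
Shortest route: Eskin–Ulver–Kelso = 8.4 mi.

8.4 mi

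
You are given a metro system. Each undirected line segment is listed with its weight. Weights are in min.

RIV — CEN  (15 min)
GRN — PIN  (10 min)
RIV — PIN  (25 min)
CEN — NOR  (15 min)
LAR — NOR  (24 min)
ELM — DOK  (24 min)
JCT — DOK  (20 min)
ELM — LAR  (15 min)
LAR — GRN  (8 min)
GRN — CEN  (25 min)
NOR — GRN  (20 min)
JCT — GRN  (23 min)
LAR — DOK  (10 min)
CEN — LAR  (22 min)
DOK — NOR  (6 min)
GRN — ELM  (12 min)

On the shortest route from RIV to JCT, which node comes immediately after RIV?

Enumerating some paths:
RIV–CEN–GRN–JCT: 15+25+23 = 63
RIV–PIN–GRN–JCT: 25+10+23 = 58
RIV–CEN–NOR–DOK–JCT: 15+15+6+20 = 56
Cheapest is RIV–CEN–NOR–DOK–JCT at 56 min.
So from RIV the first move is to CEN.

CEN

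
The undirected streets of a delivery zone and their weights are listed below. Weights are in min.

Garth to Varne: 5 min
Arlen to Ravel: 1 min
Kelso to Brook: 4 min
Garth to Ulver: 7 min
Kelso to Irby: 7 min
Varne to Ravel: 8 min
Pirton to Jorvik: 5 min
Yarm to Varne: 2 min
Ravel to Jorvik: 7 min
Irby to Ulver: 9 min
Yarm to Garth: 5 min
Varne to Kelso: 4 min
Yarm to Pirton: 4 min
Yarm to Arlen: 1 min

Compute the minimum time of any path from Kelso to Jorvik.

15 min

Settle nodes by increasing distance from Kelso:
Kelso: 0
Varne: 4  (via Kelso)
Brook: 4  (via Kelso)
Yarm: 6  (via Varne)
Irby: 7  (via Kelso)
Arlen: 7  (via Yarm)
Ravel: 8  (via Arlen)
Garth: 9  (via Varne)
Pirton: 10  (via Yarm)
Jorvik: 15  (via Ravel)
Shortest route: Kelso → Varne → Yarm → Arlen → Ravel → Jorvik = 15 min.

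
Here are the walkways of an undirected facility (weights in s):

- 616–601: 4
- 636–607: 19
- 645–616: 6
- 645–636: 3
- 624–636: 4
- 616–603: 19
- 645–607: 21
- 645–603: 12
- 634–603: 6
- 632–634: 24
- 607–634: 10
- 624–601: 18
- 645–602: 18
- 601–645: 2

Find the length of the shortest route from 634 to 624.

25 s

Enumerating some paths:
634 - 603 - 645 - 601 - 624: 6+12+2+18 = 38
634 - 603 - 616 - 601 - 645 - 636 - 624: 6+19+4+2+3+4 = 38
634 - 603 - 645 - 636 - 624: 6+12+3+4 = 25
634 - 607 - 636 - 624: 10+19+4 = 33
Cheapest is 634 - 603 - 645 - 636 - 624 at 25 s.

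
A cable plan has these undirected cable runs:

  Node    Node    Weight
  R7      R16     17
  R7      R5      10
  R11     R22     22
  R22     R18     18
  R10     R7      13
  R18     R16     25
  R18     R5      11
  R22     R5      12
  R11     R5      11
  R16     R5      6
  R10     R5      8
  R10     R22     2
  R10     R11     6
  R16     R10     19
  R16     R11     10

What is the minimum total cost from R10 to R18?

Enumerating some paths:
R10 → R22 → R18: 2+18 = 20
R10 → R22 → R5 → R18: 2+12+11 = 25
R10 → R5 → R18: 8+11 = 19
The minimum is 19 via R10 → R5 → R18.

19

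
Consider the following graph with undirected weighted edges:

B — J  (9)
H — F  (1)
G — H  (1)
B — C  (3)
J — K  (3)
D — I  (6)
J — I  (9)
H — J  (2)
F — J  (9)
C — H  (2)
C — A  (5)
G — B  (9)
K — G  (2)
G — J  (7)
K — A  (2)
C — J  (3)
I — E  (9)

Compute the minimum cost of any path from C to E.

21

Settle nodes by increasing distance from C:
C: 0
H: 2  (via C)
B: 3  (via C)
F: 3  (via H)
G: 3  (via H)
J: 3  (via C)
A: 5  (via C)
K: 5  (via G)
I: 12  (via J)
D: 18  (via I)
E: 21  (via I)
Shortest route: C → J → I → E = 21.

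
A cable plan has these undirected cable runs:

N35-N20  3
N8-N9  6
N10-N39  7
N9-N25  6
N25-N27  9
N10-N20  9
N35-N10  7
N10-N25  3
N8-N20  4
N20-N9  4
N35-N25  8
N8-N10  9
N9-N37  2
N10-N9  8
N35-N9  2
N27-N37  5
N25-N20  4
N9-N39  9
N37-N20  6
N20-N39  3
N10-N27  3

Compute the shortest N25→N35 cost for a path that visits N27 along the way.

15

Shortest N25→N27: N25 → N10 → N27 = 6
Shortest N27→N35: N27 → N37 → N9 → N35 = 9
Total via N27: 6 + 9 = 15.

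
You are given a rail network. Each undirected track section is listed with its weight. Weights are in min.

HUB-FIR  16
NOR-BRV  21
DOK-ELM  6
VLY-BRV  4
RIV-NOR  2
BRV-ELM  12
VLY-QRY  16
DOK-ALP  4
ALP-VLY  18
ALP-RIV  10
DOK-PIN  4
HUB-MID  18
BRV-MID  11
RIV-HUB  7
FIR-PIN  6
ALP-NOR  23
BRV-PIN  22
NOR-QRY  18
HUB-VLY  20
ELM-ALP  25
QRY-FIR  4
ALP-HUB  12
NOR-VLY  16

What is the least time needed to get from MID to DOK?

Enumerating some paths:
MID–BRV–ELM–DOK: 11+12+6 = 29
MID–HUB–ALP–DOK: 18+12+4 = 34
Cheapest is MID–BRV–ELM–DOK at 29 min.

29 min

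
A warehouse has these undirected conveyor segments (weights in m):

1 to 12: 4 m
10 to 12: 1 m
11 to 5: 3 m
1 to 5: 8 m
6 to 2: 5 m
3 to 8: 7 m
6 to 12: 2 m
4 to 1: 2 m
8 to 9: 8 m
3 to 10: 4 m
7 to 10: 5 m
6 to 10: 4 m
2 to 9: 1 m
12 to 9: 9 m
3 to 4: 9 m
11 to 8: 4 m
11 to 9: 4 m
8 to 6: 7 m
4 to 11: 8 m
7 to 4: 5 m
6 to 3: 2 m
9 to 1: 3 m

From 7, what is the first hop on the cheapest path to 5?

4

Compare a few routes:
7–4–1–5: 5+2+8 = 15
7–4–11–5: 5+8+3 = 16
The minimum is 15 m via 7–4–1–5.
So from 7 the first move is to 4.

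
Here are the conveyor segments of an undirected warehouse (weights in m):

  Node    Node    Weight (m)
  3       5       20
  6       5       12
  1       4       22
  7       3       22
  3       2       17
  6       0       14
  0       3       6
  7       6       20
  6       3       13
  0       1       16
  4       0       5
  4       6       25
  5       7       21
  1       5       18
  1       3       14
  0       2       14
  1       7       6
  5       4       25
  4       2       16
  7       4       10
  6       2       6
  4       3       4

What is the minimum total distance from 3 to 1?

14 m

Enumerating some paths:
3 - 1: 14 = 14
3 - 0 - 1: 6+16 = 22
3 - 4 - 7 - 1: 4+10+6 = 20
The minimum is 14 m via 3 - 1.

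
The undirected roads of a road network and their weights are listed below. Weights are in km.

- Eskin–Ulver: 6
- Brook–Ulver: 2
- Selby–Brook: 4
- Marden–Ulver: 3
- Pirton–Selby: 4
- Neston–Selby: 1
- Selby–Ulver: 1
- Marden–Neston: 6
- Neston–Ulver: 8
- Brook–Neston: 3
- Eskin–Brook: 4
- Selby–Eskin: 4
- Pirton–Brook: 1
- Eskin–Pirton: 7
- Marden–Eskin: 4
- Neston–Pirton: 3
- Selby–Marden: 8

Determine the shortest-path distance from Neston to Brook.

3 km

Candidate routes:
Neston–Pirton–Brook: 3+1 = 4
Neston–Brook: 3 = 3
Cheapest is Neston–Brook at 3 km.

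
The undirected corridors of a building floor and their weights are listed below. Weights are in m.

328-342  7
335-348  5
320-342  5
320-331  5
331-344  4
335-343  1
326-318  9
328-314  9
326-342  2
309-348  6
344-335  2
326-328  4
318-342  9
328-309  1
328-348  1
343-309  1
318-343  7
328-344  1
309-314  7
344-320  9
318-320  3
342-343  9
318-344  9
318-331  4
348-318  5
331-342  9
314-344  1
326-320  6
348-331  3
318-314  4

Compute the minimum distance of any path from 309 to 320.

10 m

Compare a few routes:
309 → 328 → 348 → 331 → 320: 1+1+3+5 = 10
309 → 328 → 344 → 320: 1+1+9 = 11
309 → 343 → 318 → 320: 1+7+3 = 11
Cheapest is 309 → 328 → 348 → 331 → 320 at 10 m.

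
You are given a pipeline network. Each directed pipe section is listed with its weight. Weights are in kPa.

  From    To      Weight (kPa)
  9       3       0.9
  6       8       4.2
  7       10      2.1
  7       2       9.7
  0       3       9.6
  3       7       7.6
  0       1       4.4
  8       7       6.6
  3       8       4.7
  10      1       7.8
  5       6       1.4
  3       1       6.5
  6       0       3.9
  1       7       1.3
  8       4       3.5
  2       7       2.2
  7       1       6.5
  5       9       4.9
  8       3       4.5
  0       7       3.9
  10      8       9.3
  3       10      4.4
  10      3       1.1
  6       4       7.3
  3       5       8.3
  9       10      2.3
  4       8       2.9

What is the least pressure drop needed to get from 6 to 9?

Candidate routes:
6 - 0 - 1 - 7 - 10 - 3 - 5 - 9: 3.9+4.4+1.3+2.1+1.1+8.3+4.9 = 26
6 - 0 - 7 - 10 - 3 - 5 - 9: 3.9+3.9+2.1+1.1+8.3+4.9 = 24.2
6 - 8 - 3 - 5 - 9: 4.2+4.5+8.3+4.9 = 21.9
Cheapest is 6 - 8 - 3 - 5 - 9 at 21.9 kPa.

21.9 kPa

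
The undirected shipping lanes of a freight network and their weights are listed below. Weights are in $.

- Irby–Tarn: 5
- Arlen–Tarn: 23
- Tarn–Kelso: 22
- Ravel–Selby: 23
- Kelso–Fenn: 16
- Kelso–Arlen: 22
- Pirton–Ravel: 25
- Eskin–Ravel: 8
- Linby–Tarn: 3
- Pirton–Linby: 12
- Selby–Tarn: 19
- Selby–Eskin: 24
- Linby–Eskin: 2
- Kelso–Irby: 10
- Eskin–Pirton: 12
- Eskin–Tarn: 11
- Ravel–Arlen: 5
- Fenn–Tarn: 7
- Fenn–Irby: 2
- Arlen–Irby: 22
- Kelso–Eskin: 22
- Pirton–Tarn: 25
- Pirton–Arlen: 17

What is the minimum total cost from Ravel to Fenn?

Shortest distances from Ravel:
Ravel: 0
Arlen: 5  (via Ravel)
Eskin: 8  (via Ravel)
Linby: 10  (via Eskin)
Tarn: 13  (via Linby)
Irby: 18  (via Tarn)
Fenn: 20  (via Tarn)
Shortest route: Ravel → Eskin → Linby → Tarn → Fenn = $20.

$20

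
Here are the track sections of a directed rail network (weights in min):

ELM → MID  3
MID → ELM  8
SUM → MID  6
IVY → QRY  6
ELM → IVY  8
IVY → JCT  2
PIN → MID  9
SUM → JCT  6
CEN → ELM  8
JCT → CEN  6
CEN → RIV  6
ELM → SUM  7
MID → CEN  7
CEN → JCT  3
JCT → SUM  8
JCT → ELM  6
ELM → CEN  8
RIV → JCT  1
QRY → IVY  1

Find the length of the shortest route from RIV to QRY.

Running Dijkstra from RIV:
RIV: 0
JCT: 1  (via RIV)
CEN: 7  (via JCT)
ELM: 7  (via JCT)
SUM: 9  (via JCT)
MID: 10  (via ELM)
IVY: 15  (via ELM)
QRY: 21  (via IVY)
Shortest route: RIV → JCT → ELM → IVY → QRY = 21 min.

21 min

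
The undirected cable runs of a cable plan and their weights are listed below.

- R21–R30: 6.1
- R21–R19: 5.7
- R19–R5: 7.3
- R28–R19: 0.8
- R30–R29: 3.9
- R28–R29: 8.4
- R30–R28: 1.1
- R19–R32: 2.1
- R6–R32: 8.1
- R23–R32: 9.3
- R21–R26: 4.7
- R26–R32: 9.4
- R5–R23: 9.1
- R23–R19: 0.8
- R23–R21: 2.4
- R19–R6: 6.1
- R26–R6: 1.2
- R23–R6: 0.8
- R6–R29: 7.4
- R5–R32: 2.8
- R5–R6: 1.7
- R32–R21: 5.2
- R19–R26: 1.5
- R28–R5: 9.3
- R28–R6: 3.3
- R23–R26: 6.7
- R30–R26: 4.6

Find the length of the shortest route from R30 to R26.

Shortest distances from R30:
R30: 0
R28: 1.1  (via R30)
R19: 1.9  (via R28)
R23: 2.7  (via R19)
R26: 3.4  (via R19)
Shortest route: R30–R28–R19–R26 = 3.4.

3.4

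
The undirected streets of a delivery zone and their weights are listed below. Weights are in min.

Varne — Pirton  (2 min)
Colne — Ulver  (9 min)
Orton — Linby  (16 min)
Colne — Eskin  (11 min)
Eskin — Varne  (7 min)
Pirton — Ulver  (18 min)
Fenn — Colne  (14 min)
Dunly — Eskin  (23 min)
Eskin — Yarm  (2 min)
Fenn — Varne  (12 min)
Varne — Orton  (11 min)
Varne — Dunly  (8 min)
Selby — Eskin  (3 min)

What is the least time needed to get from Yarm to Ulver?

22 min

Enumerating some paths:
Yarm → Eskin → Colne → Ulver: 2+11+9 = 22
Yarm → Eskin → Varne → Fenn → Colne → Ulver: 2+7+12+14+9 = 44
Yarm → Eskin → Varne → Pirton → Ulver: 2+7+2+18 = 29
Cheapest is Yarm → Eskin → Colne → Ulver at 22 min.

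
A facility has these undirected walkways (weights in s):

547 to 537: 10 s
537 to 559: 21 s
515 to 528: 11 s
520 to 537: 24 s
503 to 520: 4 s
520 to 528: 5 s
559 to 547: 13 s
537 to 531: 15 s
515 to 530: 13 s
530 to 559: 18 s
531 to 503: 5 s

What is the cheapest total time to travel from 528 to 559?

42 s

Running Dijkstra from 528:
528: 0
520: 5  (via 528)
503: 9  (via 520)
515: 11  (via 528)
531: 14  (via 503)
530: 24  (via 515)
537: 29  (via 520)
547: 39  (via 537)
559: 42  (via 530)
Shortest route: 528–515–530–559 = 42 s.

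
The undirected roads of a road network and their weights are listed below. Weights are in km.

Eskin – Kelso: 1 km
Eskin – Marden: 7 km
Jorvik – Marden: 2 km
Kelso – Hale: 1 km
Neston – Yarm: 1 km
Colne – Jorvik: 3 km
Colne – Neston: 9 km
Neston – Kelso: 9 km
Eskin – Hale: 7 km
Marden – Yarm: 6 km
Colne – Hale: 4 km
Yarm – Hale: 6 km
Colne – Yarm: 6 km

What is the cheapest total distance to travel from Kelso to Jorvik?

8 km

Enumerating some paths:
Kelso → Hale → Colne → Jorvik: 1+4+3 = 8
Kelso → Eskin → Hale → Colne → Jorvik: 1+7+4+3 = 15
Kelso → Eskin → Marden → Jorvik: 1+7+2 = 10
Cheapest is Kelso → Hale → Colne → Jorvik at 8 km.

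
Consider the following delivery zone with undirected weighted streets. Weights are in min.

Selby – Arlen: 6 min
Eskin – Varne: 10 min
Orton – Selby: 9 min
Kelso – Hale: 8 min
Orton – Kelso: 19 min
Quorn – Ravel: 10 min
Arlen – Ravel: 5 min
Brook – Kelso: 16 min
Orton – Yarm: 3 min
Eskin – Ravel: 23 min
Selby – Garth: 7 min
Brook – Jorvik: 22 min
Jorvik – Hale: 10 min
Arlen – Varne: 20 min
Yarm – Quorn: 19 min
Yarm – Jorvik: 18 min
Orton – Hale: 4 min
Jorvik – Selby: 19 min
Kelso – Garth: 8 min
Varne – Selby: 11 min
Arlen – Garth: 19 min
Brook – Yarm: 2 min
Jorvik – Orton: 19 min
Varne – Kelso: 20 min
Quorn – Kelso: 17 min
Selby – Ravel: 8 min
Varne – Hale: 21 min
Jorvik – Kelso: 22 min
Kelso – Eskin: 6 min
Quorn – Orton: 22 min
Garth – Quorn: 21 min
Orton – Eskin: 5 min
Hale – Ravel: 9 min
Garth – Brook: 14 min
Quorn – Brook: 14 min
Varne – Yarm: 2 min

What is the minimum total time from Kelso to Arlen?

Candidate routes:
Kelso–Eskin–Orton–Selby–Arlen: 6+5+9+6 = 26
Kelso–Hale–Ravel–Arlen: 8+9+5 = 22
Kelso–Garth–Selby–Arlen: 8+7+6 = 21
Cheapest is Kelso–Garth–Selby–Arlen at 21 min.

21 min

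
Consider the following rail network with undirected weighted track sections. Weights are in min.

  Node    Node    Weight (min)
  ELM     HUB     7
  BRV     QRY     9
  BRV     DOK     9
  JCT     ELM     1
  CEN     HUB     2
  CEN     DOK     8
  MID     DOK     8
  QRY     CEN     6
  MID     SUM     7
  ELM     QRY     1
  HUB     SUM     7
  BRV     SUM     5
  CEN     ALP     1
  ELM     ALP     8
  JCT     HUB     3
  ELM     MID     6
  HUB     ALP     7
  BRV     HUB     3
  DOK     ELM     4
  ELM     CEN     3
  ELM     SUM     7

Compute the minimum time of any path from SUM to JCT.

8 min

Settle nodes by increasing distance from SUM:
SUM: 0
BRV: 5  (via SUM)
ELM: 7  (via SUM)
MID: 7  (via SUM)
HUB: 7  (via SUM)
QRY: 8  (via ELM)
JCT: 8  (via ELM)
Shortest route: SUM–ELM–JCT = 8 min.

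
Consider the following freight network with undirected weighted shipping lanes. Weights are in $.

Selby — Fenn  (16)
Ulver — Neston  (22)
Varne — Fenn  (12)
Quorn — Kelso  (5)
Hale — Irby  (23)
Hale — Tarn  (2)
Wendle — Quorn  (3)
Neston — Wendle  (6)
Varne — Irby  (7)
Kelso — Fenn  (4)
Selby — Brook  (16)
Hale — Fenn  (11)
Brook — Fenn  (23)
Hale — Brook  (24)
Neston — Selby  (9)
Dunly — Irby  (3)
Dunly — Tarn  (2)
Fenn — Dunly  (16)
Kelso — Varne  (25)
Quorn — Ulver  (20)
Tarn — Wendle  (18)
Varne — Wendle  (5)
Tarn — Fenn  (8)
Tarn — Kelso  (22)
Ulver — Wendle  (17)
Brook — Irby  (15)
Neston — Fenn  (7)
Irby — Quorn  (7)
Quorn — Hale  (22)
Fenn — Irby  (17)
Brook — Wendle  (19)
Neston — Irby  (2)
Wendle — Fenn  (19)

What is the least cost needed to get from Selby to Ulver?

Enumerating some paths:
Selby - Neston - Wendle - Ulver: 9+6+17 = 32
Selby - Neston - Wendle - Quorn - Ulver: 9+6+3+20 = 38
Selby - Neston - Ulver: 9+22 = 31
Selby - Neston - Irby - Quorn - Wendle - Ulver: 9+2+7+3+17 = 38
Cheapest is Selby - Neston - Ulver at $31.

$31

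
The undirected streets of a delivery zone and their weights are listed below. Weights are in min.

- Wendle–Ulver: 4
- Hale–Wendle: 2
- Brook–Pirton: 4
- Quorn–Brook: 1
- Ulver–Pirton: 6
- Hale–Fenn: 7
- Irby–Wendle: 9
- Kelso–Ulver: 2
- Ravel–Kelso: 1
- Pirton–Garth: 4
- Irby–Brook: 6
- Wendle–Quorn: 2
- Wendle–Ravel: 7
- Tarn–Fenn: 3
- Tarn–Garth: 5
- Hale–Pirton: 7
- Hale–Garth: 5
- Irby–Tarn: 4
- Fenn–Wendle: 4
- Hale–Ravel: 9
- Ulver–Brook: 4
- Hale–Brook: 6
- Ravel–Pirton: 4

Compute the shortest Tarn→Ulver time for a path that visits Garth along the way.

15 min

Shortest Tarn→Garth: Tarn → Garth = 5
Shortest Garth→Ulver: Garth → Pirton → Ulver = 10
Total via Garth: 5 + 10 = 15 min.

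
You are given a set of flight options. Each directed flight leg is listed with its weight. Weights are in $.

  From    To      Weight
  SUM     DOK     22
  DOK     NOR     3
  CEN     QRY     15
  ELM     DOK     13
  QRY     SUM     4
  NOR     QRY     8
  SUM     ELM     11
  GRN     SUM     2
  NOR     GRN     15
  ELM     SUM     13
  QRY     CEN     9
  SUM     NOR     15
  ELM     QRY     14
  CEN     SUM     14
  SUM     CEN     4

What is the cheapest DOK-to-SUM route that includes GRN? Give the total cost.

$20

Shortest DOK→GRN: DOK–NOR–GRN = 18
Best GRN to SUM: GRN–SUM costing 2
Total via GRN: 18 + 2 = $20.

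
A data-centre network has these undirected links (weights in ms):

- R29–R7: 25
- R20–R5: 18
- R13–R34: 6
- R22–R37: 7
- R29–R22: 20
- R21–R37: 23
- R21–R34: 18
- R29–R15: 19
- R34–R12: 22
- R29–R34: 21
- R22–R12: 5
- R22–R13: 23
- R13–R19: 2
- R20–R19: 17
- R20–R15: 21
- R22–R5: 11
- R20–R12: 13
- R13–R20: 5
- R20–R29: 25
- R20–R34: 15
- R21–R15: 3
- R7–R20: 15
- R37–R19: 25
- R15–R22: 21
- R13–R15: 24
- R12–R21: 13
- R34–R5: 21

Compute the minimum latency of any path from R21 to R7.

Candidate routes:
R21 → R12 → R20 → R7: 13+13+15 = 41
R21 → R15 → R13 → R20 → R7: 3+24+5+15 = 47
R21 → R34 → R13 → R20 → R7: 18+6+5+15 = 44
R21 → R15 → R20 → R7: 3+21+15 = 39
The minimum is 39 ms via R21 → R15 → R20 → R7.

39 ms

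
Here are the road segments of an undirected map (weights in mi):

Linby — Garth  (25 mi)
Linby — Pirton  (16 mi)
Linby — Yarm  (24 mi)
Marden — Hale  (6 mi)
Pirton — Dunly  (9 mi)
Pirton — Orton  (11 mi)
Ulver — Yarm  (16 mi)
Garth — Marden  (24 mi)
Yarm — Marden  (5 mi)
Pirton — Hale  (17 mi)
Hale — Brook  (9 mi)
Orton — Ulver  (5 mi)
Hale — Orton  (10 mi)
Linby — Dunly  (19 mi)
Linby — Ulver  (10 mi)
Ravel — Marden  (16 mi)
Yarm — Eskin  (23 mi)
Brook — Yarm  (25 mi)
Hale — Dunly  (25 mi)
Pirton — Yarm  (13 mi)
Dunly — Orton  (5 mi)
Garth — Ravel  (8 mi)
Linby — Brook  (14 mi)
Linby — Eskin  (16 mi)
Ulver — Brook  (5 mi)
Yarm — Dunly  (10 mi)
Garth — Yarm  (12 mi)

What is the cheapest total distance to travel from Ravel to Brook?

Running Dijkstra from Ravel:
Ravel: 0
Garth: 8  (via Ravel)
Marden: 16  (via Ravel)
Yarm: 20  (via Garth)
Hale: 22  (via Marden)
Dunly: 30  (via Yarm)
Brook: 31  (via Hale)
Shortest route: Ravel–Marden–Hale–Brook = 31 mi.

31 mi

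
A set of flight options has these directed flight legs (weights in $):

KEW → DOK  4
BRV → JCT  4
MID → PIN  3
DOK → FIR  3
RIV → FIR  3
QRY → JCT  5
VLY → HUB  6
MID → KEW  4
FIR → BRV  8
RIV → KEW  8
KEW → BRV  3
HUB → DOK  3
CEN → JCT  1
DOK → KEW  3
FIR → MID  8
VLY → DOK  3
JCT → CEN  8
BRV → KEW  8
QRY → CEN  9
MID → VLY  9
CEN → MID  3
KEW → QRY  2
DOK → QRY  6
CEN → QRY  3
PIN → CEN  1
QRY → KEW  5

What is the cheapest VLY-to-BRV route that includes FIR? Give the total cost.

$14

Best VLY to FIR: VLY → DOK → FIR costing 6
Shortest FIR→BRV: FIR → BRV = 8
Total via FIR: 6 + 8 = $14.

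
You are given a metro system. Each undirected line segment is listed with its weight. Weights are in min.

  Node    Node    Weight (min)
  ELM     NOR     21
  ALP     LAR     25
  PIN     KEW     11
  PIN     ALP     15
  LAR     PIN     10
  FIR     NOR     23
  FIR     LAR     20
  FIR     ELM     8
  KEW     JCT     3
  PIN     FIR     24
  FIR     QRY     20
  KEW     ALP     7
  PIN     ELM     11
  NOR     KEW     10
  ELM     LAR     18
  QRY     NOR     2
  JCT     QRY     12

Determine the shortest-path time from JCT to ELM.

Candidate routes:
JCT → KEW → PIN → ELM: 3+11+11 = 25
JCT → KEW → ALP → PIN → ELM: 3+7+15+11 = 36
JCT → QRY → NOR → ELM: 12+2+21 = 35
JCT → KEW → NOR → ELM: 3+10+21 = 34
Cheapest is JCT → KEW → PIN → ELM at 25 min.

25 min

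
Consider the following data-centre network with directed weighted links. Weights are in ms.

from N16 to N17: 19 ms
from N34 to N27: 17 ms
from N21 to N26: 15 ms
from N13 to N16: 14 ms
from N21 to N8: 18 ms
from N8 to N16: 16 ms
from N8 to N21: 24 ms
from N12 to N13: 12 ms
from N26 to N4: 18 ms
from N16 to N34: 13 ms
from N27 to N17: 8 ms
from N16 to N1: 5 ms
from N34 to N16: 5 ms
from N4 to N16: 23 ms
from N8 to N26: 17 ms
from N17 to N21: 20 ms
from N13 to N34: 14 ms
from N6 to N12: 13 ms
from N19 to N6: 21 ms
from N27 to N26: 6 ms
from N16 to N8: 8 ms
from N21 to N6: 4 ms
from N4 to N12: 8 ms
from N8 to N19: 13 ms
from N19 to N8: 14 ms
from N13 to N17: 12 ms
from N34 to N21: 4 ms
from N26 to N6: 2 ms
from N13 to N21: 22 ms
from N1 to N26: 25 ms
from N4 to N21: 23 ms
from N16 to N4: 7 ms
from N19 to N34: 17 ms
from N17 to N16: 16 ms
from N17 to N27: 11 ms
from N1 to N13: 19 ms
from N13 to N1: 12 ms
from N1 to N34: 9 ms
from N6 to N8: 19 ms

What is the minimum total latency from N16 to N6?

21 ms

Enumerating some paths:
N16–N1–N34–N21–N6: 5+9+4+4 = 22
N16–N34–N21–N6: 13+4+4 = 21
Cheapest is N16–N34–N21–N6 at 21 ms.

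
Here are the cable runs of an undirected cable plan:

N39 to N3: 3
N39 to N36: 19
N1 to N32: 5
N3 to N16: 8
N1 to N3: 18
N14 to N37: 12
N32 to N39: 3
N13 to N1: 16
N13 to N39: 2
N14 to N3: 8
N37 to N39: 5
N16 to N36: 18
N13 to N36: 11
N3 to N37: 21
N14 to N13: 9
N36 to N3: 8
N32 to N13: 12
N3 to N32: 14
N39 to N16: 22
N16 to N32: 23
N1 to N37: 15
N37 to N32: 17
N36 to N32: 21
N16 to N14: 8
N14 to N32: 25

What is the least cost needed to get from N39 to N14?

Compare a few routes:
N39 - N32 - N13 - N14: 3+12+9 = 24
N39 - N37 - N14: 5+12 = 17
N39 - N3 - N16 - N14: 3+8+8 = 19
N39 - N13 - N14: 2+9 = 11
Cheapest is N39 - N13 - N14 at 11.

11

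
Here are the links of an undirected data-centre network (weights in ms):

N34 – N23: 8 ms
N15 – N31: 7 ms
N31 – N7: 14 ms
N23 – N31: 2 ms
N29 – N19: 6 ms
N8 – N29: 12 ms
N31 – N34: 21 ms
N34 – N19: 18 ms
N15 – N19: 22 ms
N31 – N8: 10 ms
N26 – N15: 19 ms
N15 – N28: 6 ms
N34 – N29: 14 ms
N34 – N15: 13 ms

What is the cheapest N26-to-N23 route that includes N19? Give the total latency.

67 ms

Best N26 to N19: N26 → N15 → N19 costing 41
Shortest N19→N23: N19 → N34 → N23 = 26
Total via N19: 41 + 26 = 67 ms.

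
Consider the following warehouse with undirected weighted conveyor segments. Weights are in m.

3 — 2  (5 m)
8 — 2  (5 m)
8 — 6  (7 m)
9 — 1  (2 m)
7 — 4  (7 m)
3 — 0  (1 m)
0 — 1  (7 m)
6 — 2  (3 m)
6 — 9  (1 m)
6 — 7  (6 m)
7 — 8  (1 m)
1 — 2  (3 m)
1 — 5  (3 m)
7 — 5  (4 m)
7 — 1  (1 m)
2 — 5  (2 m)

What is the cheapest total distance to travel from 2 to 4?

Enumerating some paths:
2 → 8 → 7 → 4: 5+1+7 = 13
2 → 5 → 7 → 4: 2+4+7 = 13
2 → 1 → 7 → 4: 3+1+7 = 11
2 → 5 → 1 → 7 → 4: 2+3+1+7 = 13
Cheapest is 2 → 1 → 7 → 4 at 11 m.

11 m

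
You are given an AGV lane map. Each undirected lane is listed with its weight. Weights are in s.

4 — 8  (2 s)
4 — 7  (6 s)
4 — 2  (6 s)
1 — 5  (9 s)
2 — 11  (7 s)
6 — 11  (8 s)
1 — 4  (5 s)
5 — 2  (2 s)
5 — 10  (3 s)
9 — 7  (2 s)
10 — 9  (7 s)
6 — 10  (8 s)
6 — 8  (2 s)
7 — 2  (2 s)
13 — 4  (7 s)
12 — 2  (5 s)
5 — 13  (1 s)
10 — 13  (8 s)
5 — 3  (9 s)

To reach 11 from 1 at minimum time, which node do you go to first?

Compare a few routes:
1 → 4 → 7 → 2 → 11: 5+6+2+7 = 20
1 → 4 → 2 → 11: 5+6+7 = 18
1 → 4 → 8 → 6 → 11: 5+2+2+8 = 17
1 → 5 → 2 → 11: 9+2+7 = 18
Cheapest is 1 → 4 → 8 → 6 → 11 at 17 s.
So from 1 the first move is to 4.

4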